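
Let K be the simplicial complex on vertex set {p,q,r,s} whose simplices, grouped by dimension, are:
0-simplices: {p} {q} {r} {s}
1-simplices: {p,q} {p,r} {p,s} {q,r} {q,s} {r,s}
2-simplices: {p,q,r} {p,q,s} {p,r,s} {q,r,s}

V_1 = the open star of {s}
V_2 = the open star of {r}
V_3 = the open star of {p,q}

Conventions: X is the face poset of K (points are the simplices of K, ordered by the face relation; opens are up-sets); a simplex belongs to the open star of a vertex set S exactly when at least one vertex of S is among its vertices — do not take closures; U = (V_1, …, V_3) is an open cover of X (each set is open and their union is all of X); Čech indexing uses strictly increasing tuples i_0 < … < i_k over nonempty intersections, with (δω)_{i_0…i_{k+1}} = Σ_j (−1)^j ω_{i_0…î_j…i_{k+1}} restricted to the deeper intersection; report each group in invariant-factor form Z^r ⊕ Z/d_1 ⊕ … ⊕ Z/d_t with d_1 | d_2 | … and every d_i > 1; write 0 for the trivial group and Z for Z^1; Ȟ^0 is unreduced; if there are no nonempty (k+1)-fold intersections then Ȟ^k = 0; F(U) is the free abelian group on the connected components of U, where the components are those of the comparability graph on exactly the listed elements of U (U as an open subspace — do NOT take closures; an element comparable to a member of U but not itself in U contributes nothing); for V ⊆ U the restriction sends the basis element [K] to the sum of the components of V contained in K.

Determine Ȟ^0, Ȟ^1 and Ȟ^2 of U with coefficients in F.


intersection data:
  V1={{s},{p,s},{q,s},{r,s},{p,q,s},{p,r,s},{q,r,s}} V2={{r},{p,r},{q,r},{r,s},{p,q,r},{p,r,s},{q,r,s}} V3={{p},{q},{p,q},{p,r},{p,s},{q,r},{q,s},{p,q,r},{p,q,s},{p,r,s},{q,r,s}}
  V12={{r,s},{p,r,s},{q,r,s}} V13={{p,s},{q,s},{p,q,s},{p,r,s},{q,r,s}} V23={{p,r},{q,r},{p,q,r},{p,r,s},{q,r,s}}
  V123={{p,r,s},{q,r,s}}
components per intersection:
  V1: {{s},{p,s},{q,s},{r,s},{p,q,s},{p,r,s},{q,r,s}}
  V2: {{r},{p,r},{q,r},{r,s},{p,q,r},{p,r,s},{q,r,s}}
  V3: {{p},{q},{p,q},{p,r},{p,s},{q,r},{q,s},{p,q,r},{p,q,s},{p,r,s},{q,r,s}}
  V12: {{r,s},{p,r,s},{q,r,s}}
  V13: {{p,s},{q,s},{p,q,s},{p,r,s},{q,r,s}}
  V23: {{p,r},{q,r},{p,q,r},{p,r,s},{q,r,s}}
  V123: {{p,r,s}} {{q,r,s}}
C dims 3,3,2; δ0: rk 2, SNF 1^2; δ1: rk 1, SNF 1^1
Ȟ^0 = (3 − 2) − 0 = 1, so Ȟ^0 ≅ Z
Ȟ^1 = (3 − 1) − 2 = 0, so Ȟ^1 ≅ 0
Ȟ^2 = (2 − 0) − 1 = 1, so Ȟ^2 ≅ Z

Ȟ^0 ≅ Z; Ȟ^1 ≅ 0; Ȟ^2 ≅ Z


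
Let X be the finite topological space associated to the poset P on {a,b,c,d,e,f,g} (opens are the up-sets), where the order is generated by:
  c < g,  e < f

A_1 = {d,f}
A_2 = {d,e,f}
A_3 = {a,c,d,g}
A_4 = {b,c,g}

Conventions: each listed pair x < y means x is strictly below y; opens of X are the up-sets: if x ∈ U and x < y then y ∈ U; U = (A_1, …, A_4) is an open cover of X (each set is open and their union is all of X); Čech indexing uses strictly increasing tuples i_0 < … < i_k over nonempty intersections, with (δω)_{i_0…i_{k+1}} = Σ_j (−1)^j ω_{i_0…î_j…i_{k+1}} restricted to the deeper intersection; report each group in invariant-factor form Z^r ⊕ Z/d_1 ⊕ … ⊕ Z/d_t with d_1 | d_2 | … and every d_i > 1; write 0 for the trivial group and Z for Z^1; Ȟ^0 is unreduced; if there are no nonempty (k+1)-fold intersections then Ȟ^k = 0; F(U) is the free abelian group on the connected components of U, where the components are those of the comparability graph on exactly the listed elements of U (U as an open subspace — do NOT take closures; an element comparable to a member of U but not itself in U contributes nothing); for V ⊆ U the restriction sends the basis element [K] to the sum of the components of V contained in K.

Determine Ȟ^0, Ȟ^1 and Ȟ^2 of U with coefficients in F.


cover nerve:
  A12={d,f} A13={d} A23={d} A34={c,g}
  A123={d}
components per intersection:
  A1: {d} {f}
  A2: {d} {e,f}
  A3: {a} {c,g} {d}
  A4: {b} {c,g}
  A12: {d} {f}
  A13: {d}
  A23: {d}
  A34: {c,g}
  A123: {d}
C dims 9,5,1; δ0: rk 4, SNF 1^4; δ1: rk 1, SNF 1^1
Ȟ^0: (9−4)−0=5 ⇒ Z^5
Ȟ^1: (5−1)−4=0 ⇒ 0
Ȟ^2: (1−0)−1=0 ⇒ 0

Ȟ^0 = Z^5; Ȟ^1 = 0; Ȟ^2 = 0


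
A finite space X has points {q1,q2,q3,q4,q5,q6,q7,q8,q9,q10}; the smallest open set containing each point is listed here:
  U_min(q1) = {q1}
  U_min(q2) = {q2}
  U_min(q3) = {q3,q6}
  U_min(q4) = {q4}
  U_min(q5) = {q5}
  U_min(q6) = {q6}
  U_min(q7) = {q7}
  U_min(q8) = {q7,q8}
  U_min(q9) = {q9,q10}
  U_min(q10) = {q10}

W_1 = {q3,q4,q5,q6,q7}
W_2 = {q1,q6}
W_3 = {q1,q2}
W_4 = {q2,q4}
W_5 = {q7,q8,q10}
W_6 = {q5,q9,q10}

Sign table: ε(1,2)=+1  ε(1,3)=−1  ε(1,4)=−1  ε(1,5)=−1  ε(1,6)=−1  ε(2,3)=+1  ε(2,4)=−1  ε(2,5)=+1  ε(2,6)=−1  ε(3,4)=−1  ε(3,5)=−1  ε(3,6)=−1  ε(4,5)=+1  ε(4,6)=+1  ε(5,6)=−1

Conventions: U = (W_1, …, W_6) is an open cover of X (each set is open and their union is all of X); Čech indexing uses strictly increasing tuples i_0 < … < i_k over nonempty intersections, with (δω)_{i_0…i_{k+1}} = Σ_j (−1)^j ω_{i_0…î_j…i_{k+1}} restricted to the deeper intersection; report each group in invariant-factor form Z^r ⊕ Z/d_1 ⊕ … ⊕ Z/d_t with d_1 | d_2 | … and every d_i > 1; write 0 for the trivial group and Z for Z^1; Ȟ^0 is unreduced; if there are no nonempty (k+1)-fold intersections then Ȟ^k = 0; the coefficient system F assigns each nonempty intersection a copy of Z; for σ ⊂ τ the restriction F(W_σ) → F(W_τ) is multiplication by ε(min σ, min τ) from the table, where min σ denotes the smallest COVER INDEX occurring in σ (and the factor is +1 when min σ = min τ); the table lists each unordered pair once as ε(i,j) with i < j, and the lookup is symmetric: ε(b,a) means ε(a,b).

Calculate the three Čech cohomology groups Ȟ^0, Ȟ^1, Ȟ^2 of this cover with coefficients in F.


cover nerve:
  W12={q6} W14={q4} W15={q7} W16={q5} W23={q1} W34={q2} W56={q10}
C dims 6,7; δ0: rk 6, SNF 1^5·2
Ȟ^0: (6−6)−0=0 ⇒ 0
Ȟ^1: (7−0)−6=1 plus torsion [2] ⇒ Z ⊕ Z/2
Ȟ^2: (0−0)−0=0 ⇒ 0

Ȟ^0 ≅ 0; Ȟ^1 ≅ Z ⊕ Z/2; Ȟ^2 ≅ 0


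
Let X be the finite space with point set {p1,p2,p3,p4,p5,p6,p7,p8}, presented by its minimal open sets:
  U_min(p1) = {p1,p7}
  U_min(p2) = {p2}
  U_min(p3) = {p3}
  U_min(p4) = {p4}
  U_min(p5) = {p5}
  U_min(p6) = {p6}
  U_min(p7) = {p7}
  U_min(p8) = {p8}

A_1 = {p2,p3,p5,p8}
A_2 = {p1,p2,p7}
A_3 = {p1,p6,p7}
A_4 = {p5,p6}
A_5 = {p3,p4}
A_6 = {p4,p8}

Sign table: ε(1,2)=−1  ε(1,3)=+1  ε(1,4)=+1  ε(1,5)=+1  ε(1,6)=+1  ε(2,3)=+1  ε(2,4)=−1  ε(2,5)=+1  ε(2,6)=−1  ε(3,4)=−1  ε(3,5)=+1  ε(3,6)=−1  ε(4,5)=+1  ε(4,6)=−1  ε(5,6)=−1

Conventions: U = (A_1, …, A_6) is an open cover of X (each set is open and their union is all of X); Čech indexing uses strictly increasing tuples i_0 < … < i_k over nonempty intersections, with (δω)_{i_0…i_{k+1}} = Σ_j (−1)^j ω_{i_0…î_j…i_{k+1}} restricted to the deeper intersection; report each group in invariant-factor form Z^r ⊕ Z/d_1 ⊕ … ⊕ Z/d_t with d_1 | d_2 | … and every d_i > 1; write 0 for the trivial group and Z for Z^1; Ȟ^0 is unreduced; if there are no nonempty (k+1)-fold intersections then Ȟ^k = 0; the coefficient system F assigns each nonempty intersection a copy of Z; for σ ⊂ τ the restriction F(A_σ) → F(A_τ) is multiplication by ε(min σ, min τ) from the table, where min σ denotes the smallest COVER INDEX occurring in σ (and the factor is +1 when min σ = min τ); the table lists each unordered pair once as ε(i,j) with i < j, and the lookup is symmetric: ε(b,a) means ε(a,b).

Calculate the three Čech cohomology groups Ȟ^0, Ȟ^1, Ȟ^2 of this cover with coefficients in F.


Ȟ^0 ≅ 0; Ȟ^1 ≅ Z ⊕ Z/2; Ȟ^2 ≅ 0

intersection data:
  A12={p2} A14={p5} A15={p3} A16={p8} A23={p1,p7} A34={p6} A56={p4}
C dims 6,7; δ0: rk 6, SNF 1^5·2
Ȟ^0 = (6 − 6) − 0 = 0, so Ȟ^0 ≅ 0
Ȟ^1 = (7 − 0) − 6 = 1 plus torsion [2], so Ȟ^1 ≅ Z ⊕ Z/2
Ȟ^2 = (0 − 0) − 0 = 0, so Ȟ^2 ≅ 0


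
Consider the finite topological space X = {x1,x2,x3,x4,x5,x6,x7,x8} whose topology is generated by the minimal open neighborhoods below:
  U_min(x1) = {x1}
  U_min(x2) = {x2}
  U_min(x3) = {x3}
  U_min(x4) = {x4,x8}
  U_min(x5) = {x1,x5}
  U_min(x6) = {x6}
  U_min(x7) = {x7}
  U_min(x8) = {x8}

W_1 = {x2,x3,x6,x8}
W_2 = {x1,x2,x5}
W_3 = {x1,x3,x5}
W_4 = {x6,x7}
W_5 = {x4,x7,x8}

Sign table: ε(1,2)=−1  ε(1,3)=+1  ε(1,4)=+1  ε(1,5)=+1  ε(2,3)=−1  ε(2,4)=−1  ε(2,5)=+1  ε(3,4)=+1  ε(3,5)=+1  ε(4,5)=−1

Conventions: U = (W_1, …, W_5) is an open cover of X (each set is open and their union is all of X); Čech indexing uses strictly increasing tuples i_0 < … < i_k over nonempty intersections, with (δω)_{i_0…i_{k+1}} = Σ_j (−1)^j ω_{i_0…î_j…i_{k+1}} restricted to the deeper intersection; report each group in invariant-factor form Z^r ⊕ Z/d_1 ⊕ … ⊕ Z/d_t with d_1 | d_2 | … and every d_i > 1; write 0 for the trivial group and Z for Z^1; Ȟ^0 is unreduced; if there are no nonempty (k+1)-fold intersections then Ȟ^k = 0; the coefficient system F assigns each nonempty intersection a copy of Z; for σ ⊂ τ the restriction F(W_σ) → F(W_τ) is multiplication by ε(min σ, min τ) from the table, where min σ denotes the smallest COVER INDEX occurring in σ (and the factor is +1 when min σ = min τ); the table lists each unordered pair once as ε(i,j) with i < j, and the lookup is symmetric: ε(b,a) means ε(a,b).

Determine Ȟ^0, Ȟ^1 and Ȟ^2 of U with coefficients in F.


Ȟ^0 ≅ 0, Ȟ^1 ≅ Z ⊕ Z/2 and Ȟ^2 ≅ 0

cover nerve:
  W12={x2} W13={x3} W14={x6} W15={x8} W23={x1,x5} W45={x7}
C dims 5,6; δ0: rk 5, SNF 1^4·2
Ȟ^0: (5−5)−0=0 ⇒ 0
Ȟ^1: (6−0)−5=1 plus torsion [2] ⇒ Z ⊕ Z/2
Ȟ^2: (0−0)−0=0 ⇒ 0


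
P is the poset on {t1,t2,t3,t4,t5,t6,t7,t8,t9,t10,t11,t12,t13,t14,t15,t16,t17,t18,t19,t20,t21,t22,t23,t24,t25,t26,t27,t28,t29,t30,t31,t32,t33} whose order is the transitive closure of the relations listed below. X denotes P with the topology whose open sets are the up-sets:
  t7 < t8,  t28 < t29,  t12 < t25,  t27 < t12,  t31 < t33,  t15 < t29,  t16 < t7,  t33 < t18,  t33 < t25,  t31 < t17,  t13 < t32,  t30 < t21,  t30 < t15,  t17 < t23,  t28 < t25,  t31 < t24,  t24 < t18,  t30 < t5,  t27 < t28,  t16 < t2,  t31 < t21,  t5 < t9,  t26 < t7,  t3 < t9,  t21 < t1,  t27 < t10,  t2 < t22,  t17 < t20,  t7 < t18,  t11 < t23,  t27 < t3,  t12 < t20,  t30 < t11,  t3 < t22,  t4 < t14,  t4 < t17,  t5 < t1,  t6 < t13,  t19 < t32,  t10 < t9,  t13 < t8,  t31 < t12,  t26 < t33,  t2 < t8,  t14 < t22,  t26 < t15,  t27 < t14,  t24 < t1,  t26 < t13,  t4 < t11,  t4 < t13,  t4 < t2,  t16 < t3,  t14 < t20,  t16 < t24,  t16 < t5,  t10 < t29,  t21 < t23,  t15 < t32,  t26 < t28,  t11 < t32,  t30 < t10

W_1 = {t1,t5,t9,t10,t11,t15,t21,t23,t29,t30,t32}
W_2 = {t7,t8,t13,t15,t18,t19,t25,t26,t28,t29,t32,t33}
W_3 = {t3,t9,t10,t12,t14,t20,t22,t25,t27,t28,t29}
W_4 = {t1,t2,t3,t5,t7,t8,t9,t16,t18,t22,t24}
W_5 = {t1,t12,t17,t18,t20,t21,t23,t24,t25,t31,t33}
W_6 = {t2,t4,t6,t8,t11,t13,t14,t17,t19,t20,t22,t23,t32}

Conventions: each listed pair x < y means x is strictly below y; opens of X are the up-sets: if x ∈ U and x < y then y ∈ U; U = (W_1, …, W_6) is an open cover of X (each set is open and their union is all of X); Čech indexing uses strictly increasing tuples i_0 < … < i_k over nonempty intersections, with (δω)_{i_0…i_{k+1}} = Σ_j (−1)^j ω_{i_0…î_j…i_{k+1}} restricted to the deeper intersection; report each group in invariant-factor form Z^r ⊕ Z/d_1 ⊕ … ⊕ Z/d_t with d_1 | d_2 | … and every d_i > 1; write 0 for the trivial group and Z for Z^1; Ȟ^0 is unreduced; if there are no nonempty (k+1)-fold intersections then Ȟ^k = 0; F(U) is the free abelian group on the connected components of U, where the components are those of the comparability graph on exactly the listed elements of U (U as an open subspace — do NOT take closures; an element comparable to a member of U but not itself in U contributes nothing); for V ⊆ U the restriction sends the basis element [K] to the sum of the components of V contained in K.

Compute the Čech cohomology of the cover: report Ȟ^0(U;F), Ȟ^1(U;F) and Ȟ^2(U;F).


Ȟ^0 = Z, Ȟ^1 = 0 and Ȟ^2 = Z/2

nerve of the cover:
  W12={t15,t29,t32} W13={t9,t10,t29} W14={t1,t5,t9} W15={t1,t21,t23} W16={t11,t23,t32} W23={t25,t28,t29} W24={t7,t8,t18} W25={t18,t25,t33} W26={t8,t13,t19,t32} W34={t3,t9,t22} W35={t12,t20,t25} W36={t14,t20,t22} W45={t1,t18,t24} W46={t2,t8,t22} W56={t17,t20,t23}
  W123={t29} W126={t32} W134={t9} W145={t1} W156={t23} W235={t25} W245={t18} W246={t8} W346={t22} W356={t20}
components per intersection:
  W1: {t1,t5,t9,t10,t11,t15,t21,t23,t29,t30,t32}
  W2: {t7,t8,t13,t15,t18,t19,t25,t26,t28,t29,t32,t33}
  W3: {t3,t9,t10,t12,t14,t20,t22,t25,t27,t28,t29}
  W4: {t1,t2,t3,t5,t7,t8,t9,t16,t18,t22,t24}
  W5: {t1,t12,t17,t18,t20,t21,t23,t24,t25,t31,t33}
  W6: {t2,t4,t6,t8,t11,t13,t14,t17,t19,t20,t22,t23,t32}
  W12: {t15,t29,t32}
  W13: {t9,t10,t29}
  W14: {t1,t5,t9}
  W15: {t1,t21,t23}
  W16: {t11,t23,t32}
  W23: {t25,t28,t29}
  W24: {t7,t8,t18}
  W25: {t18,t25,t33}
  W26: {t8,t13,t19,t32}
  W34: {t3,t9,t22}
  W35: {t12,t20,t25}
  W36: {t14,t20,t22}
  W45: {t1,t18,t24}
  W46: {t2,t8,t22}
  W56: {t17,t20,t23}
  W123: {t29}
  W126: {t32}
  W134: {t9}
  W145: {t1}
  W156: {t23}
  W235: {t25}
  W245: {t18}
  W246: {t8}
  W346: {t22}
  W356: {t20}
C dims 6,15,10; δ0: rk 5, SNF 1^5; δ1: rk 10, SNF 1^9·2
Ȟ^0 = (6 − 5) − 0 = 1, so Ȟ^0 ≅ Z
Ȟ^1 = (15 − 10) − 5 = 0, so Ȟ^1 ≅ 0
Ȟ^2 = (10 − 0) − 10 = 0 plus torsion [2], so Ȟ^2 ≅ Z/2


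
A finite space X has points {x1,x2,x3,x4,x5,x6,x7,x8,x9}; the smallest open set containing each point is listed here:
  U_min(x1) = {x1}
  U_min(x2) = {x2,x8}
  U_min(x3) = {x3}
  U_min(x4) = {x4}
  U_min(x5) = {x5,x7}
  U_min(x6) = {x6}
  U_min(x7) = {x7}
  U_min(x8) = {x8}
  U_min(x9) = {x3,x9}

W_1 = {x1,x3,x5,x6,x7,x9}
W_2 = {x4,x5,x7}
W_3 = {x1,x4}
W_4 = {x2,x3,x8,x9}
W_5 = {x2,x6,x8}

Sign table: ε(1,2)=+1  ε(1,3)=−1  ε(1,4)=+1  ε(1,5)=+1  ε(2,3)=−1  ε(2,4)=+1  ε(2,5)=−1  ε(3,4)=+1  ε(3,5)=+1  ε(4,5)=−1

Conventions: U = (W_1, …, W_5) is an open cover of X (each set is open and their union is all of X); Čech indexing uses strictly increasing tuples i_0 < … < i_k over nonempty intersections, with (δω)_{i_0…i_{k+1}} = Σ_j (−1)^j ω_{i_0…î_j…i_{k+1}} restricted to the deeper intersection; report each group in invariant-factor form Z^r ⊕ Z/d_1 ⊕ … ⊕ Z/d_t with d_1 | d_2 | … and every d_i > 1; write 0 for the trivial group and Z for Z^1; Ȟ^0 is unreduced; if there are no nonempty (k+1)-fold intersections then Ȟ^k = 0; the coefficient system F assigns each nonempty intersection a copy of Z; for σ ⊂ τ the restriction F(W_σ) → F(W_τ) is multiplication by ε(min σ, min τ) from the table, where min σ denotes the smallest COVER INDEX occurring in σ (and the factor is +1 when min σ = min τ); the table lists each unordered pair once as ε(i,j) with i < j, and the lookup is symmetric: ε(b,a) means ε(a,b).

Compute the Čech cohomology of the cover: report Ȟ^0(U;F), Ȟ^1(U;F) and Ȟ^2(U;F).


nerve of the cover:
  W12={x5,x7} W13={x1} W14={x3,x9} W15={x6} W23={x4} W45={x2,x8}
C dims 5,6; δ0: rk 5, SNF 1^4·2
Ȟ^0 = (5 − 5) − 0 = 0, so Ȟ^0 ≅ 0
Ȟ^1 = (6 − 0) − 5 = 1 plus torsion [2], so Ȟ^1 ≅ Z ⊕ Z/2
Ȟ^2 = (0 − 0) − 0 = 0, so Ȟ^2 ≅ 0

Ȟ^0 = 0; Ȟ^1 = Z ⊕ Z/2; Ȟ^2 = 0


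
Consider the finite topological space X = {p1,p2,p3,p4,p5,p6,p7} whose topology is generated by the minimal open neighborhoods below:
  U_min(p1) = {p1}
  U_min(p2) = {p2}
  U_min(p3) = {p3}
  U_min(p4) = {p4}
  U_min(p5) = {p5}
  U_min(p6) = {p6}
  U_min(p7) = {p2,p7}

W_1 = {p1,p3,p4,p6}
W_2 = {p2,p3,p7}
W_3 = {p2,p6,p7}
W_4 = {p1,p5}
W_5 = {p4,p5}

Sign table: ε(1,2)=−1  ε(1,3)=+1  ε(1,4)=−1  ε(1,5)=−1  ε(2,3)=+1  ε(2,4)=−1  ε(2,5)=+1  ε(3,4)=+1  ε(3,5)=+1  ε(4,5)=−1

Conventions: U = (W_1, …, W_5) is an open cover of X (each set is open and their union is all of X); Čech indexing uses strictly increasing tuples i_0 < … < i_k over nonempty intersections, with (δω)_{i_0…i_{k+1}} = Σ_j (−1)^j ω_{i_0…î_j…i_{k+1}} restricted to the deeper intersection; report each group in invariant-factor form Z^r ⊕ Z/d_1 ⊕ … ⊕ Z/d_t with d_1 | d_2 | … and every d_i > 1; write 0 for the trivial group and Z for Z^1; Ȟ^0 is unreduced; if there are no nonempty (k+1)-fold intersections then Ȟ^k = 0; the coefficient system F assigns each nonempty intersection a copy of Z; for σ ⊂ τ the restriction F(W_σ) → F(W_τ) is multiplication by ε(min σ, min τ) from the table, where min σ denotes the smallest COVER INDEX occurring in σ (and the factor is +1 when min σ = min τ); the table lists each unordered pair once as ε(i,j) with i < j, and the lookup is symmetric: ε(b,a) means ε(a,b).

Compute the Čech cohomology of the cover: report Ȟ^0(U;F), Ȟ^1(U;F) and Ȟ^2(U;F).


cover nerve:
  W12={p3} W13={p6} W14={p1} W15={p4} W23={p2,p7} W45={p5}
C dims 5,6; δ0: rk 5, SNF 1^4·2
Ȟ^0: (5−5)−0=0 ⇒ 0
Ȟ^1: (6−0)−5=1 plus torsion [2] ⇒ Z ⊕ Z/2
Ȟ^2: (0−0)−0=0 ⇒ 0

Ȟ^0 ≅ 0, Ȟ^1 ≅ Z ⊕ Z/2, Ȟ^2 ≅ 0


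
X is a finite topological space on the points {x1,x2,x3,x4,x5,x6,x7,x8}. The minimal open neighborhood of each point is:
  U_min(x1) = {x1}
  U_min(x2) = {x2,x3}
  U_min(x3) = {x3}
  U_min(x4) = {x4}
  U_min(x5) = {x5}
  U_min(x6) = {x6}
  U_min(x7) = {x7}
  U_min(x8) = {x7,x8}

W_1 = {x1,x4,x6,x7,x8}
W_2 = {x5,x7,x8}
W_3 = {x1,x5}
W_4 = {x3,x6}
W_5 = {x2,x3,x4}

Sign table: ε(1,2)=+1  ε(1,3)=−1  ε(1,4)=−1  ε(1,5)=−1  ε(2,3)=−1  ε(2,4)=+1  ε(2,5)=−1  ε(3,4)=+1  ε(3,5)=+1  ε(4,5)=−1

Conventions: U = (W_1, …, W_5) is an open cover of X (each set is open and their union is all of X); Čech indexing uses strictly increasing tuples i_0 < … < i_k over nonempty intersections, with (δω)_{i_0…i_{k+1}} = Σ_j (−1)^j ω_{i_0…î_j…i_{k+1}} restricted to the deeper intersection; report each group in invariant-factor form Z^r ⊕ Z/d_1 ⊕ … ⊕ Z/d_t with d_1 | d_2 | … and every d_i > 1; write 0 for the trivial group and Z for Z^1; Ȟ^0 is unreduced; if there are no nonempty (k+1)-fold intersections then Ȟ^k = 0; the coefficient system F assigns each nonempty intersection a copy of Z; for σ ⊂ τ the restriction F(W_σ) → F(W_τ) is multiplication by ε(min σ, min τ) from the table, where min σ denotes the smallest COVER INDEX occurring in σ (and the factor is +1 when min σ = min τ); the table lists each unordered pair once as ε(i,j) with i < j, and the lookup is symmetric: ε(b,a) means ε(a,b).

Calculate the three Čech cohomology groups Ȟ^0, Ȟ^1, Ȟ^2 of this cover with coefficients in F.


Ȟ^0 = 0,  Ȟ^1 = Z ⊕ Z/2,  Ȟ^2 = 0

nerve simplices:
  W12={x7,x8} W13={x1} W14={x6} W15={x4} W23={x5} W45={x3}
C dims 5,6; δ0: rk 5, SNF 1^4·2
degree 0: 5−5−0 = 0 → Ȟ^0 ≅ 0
degree 1: 6−0−5 = 1 plus torsion [2] → Ȟ^1 ≅ Z ⊕ Z/2
degree 2: 0−0−0 = 0 → Ȟ^2 ≅ 0


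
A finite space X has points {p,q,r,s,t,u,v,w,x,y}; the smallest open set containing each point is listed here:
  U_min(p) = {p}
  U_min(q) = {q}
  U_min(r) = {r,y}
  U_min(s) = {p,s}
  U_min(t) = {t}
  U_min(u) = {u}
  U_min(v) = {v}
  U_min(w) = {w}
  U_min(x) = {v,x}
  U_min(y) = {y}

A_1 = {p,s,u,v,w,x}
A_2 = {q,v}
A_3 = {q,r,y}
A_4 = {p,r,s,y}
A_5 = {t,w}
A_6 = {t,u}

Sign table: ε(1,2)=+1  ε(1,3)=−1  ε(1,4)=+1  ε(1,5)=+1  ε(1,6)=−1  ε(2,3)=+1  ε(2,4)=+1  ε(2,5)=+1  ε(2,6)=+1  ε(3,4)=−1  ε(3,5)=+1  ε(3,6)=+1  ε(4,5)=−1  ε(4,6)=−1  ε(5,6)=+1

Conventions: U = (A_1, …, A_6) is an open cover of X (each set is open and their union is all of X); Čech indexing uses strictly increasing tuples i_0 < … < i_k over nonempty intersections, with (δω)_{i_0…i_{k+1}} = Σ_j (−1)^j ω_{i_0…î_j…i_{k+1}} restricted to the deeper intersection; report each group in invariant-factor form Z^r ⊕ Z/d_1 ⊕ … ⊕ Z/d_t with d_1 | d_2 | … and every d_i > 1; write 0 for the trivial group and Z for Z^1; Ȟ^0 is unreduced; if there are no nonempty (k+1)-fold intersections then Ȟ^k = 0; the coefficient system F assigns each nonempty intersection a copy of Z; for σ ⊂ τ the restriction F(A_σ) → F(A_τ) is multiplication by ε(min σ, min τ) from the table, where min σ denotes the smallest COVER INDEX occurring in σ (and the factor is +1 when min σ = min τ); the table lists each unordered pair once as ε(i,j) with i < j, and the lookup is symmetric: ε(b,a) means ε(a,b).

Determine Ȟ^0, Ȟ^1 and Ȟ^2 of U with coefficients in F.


Ȟ^0 = 0, Ȟ^1 = Z ⊕ Z/2 and Ȟ^2 = 0

nerve simplices:
  A12={v} A14={p,s} A15={w} A16={u} A23={q} A34={r,y} A56={t}
C dims 6,7; δ0: rk 6, SNF 1^5·2
degree 0: 6−6−0 = 0 → Ȟ^0 ≅ 0
degree 1: 7−0−6 = 1 plus torsion [2] → Ȟ^1 ≅ Z ⊕ Z/2
degree 2: 0−0−0 = 0 → Ȟ^2 ≅ 0


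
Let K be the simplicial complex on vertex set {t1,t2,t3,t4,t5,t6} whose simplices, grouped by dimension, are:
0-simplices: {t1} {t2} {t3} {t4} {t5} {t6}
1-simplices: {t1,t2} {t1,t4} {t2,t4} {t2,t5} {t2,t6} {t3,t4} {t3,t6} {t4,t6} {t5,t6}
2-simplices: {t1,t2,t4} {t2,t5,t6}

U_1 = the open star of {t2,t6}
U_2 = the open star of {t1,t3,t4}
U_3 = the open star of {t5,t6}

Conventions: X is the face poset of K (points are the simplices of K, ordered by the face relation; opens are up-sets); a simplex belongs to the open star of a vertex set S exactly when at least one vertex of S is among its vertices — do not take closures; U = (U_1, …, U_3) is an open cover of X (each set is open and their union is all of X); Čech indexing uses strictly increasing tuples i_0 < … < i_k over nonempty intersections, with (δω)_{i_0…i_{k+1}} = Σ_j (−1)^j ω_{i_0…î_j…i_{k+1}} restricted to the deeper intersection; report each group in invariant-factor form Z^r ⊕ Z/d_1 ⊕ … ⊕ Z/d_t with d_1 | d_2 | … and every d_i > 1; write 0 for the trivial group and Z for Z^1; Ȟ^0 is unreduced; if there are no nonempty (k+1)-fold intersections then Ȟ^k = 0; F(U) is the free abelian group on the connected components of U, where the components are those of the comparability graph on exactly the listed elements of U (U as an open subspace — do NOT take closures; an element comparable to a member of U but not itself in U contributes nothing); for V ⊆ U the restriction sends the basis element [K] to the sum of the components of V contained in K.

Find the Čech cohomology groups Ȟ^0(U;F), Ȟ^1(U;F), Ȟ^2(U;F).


nerve of the cover:
  U1={{t2},{t6},{t1,t2},{t2,t4},{t2,t5},{t2,t6},{t3,t6},{t4,t6},{t5,t6},{t1,t2,t4},{t2,t5,t6}} U2={{t1},{t3},{t4},{t1,t2},{t1,t4},{t2,t4},{t3,t4},{t3,t6},{t4,t6},{t1,t2,t4}} U3={{t5},{t6},{t2,t5},{t2,t6},{t3,t6},{t4,t6},{t5,t6},{t2,t5,t6}}
  U12={{t1,t2},{t2,t4},{t3,t6},{t4,t6},{t1,t2,t4}} U13={{t6},{t2,t5},{t2,t6},{t3,t6},{t4,t6},{t5,t6},{t2,t5,t6}} U23={{t3,t6},{t4,t6}}
  U123={{t3,t6},{t4,t6}}
components per intersection:
  U1: {{t2},{t6},{t1,t2},{t2,t4},{t2,t5},{t2,t6},{t3,t6},{t4,t6},{t5,t6},{t1,t2,t4},{t2,t5,t6}}
  U2: {{t1},{t3},{t4},{t1,t2},{t1,t4},{t2,t4},{t3,t4},{t3,t6},{t4,t6},{t1,t2,t4}}
  U3: {{t5},{t6},{t2,t5},{t2,t6},{t3,t6},{t4,t6},{t5,t6},{t2,t5,t6}}
  U12: {{t1,t2},{t2,t4},{t1,t2,t4}} {{t3,t6}} {{t4,t6}}
  U13: {{t6},{t2,t5},{t2,t6},{t3,t6},{t4,t6},{t5,t6},{t2,t5,t6}}
  U23: {{t3,t6}} {{t4,t6}}
  U123: {{t3,t6}} {{t4,t6}}
C dims 3,6,2; δ0: rk 2, SNF 1^2; δ1: rk 2, SNF 1^2
Ȟ^0 = (3 − 2) − 0 = 1, so Ȟ^0 ≅ Z
Ȟ^1 = (6 − 2) − 2 = 2, so Ȟ^1 ≅ Z^2
Ȟ^2 = (2 − 0) − 2 = 0, so Ȟ^2 ≅ 0

Ȟ^0(U;F) ≅ Z, Ȟ^1(U;F) ≅ Z^2 and Ȟ^2(U;F) ≅ 0


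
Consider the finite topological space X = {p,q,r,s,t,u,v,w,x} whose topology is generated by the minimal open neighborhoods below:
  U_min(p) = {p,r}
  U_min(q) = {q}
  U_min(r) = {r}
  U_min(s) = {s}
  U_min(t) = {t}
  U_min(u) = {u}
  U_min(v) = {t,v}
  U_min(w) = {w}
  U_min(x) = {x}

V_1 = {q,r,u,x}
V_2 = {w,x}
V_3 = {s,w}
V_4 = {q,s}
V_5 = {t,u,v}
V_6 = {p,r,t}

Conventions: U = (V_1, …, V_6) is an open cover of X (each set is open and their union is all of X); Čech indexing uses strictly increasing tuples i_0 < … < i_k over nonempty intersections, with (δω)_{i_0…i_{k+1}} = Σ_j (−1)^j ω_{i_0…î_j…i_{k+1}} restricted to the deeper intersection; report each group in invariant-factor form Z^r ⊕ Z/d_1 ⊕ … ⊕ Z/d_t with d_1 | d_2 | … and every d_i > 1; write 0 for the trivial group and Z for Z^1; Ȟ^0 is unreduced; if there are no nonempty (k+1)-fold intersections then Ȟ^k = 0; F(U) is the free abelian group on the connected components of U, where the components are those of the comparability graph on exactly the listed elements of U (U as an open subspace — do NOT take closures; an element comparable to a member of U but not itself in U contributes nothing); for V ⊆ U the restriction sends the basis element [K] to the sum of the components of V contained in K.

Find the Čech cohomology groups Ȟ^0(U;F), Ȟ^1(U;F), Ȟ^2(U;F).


nerve simplices:
  V12={x} V14={q} V15={u} V16={r} V23={w} V34={s} V56={t}
components per intersection:
  V1: {q} {r} {u} {x}
  V2: {w} {x}
  V3: {s} {w}
  V4: {q} {s}
  V5: {t,v} {u}
  V6: {p,r} {t}
  V12: {x}
  V14: {q}
  V15: {u}
  V16: {r}
  V23: {w}
  V34: {s}
  V56: {t}
C dims 14,7; δ0: rk 7, SNF 1^7
degree 0: 14−7−0 = 7 → Ȟ^0 ≅ Z^7
degree 1: 7−0−7 = 0 → Ȟ^1 ≅ 0
degree 2: 0−0−0 = 0 → Ȟ^2 ≅ 0

Ȟ^0 ≅ Z^7, Ȟ^1 ≅ 0 and Ȟ^2 ≅ 0


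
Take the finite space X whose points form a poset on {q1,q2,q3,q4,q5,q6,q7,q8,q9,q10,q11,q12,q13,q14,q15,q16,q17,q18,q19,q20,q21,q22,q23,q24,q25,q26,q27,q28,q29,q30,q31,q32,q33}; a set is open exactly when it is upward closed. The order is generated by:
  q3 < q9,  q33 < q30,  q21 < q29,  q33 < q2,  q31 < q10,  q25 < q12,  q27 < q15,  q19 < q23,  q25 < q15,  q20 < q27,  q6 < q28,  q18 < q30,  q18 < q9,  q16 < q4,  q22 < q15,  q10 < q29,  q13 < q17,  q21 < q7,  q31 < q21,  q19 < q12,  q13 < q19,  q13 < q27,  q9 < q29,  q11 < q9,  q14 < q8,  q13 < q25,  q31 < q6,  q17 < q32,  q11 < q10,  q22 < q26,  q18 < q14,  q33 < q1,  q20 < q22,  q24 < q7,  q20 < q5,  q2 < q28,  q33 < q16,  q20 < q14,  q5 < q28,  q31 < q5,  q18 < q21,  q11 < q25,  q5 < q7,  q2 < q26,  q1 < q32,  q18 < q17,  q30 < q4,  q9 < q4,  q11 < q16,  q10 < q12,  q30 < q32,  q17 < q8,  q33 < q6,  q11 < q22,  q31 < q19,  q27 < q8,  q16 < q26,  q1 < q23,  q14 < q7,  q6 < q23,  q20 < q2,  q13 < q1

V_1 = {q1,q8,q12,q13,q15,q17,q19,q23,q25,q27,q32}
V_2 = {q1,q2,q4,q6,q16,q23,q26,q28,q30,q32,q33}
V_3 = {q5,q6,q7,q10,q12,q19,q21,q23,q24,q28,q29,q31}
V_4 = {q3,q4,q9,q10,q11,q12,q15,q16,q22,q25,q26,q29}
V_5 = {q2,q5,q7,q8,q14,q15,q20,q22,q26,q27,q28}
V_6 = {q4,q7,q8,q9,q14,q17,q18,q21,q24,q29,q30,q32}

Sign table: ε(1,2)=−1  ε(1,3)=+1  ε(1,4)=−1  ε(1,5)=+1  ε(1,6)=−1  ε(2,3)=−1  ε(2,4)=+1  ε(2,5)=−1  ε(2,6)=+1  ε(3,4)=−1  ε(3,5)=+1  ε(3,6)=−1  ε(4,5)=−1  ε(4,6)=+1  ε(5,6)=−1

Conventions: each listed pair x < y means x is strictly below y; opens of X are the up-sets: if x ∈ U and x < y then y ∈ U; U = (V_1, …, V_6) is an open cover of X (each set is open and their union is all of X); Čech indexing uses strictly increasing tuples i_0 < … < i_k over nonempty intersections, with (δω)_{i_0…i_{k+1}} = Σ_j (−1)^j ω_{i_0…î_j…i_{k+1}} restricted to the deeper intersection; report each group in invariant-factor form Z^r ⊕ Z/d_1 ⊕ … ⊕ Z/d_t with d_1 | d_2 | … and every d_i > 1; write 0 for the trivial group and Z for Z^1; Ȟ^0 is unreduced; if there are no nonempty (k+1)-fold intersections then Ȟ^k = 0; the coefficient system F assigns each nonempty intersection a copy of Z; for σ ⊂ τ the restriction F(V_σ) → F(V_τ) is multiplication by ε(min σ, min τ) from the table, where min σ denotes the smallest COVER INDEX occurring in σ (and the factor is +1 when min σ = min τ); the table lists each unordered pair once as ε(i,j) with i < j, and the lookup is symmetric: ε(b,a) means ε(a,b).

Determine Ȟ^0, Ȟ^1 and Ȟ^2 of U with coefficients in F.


Ȟ^0 ≅ Z, Ȟ^1 ≅ 0 and Ȟ^2 ≅ Z/2

nerve of the cover:
  V12={q1,q23,q32} V13={q12,q19,q23} V14={q12,q15,q25} V15={q8,q15,q27} V16={q8,q17,q32} V23={q6,q23,q28} V24={q4,q16,q26} V25={q2,q26,q28} V26={q4,q30,q32} V34={q10,q12,q29} V35={q5,q7,q28} V36={q7,q21,q24,q29} V45={q15,q22,q26} V46={q4,q9,q29} V56={q7,q8,q14}
  V123={q23} V126={q32} V134={q12} V145={q15} V156={q8} V235={q28} V245={q26} V246={q4} V346={q29} V356={q7}
C dims 6,15,10; δ0: rk 5, SNF 1^5; δ1: rk 10, SNF 1^9·2
Ȟ^0 = (6 − 5) − 0 = 1, so Ȟ^0 ≅ Z
Ȟ^1 = (15 − 10) − 5 = 0, so Ȟ^1 ≅ 0
Ȟ^2 = (10 − 0) − 10 = 0 plus torsion [2], so Ȟ^2 ≅ Z/2


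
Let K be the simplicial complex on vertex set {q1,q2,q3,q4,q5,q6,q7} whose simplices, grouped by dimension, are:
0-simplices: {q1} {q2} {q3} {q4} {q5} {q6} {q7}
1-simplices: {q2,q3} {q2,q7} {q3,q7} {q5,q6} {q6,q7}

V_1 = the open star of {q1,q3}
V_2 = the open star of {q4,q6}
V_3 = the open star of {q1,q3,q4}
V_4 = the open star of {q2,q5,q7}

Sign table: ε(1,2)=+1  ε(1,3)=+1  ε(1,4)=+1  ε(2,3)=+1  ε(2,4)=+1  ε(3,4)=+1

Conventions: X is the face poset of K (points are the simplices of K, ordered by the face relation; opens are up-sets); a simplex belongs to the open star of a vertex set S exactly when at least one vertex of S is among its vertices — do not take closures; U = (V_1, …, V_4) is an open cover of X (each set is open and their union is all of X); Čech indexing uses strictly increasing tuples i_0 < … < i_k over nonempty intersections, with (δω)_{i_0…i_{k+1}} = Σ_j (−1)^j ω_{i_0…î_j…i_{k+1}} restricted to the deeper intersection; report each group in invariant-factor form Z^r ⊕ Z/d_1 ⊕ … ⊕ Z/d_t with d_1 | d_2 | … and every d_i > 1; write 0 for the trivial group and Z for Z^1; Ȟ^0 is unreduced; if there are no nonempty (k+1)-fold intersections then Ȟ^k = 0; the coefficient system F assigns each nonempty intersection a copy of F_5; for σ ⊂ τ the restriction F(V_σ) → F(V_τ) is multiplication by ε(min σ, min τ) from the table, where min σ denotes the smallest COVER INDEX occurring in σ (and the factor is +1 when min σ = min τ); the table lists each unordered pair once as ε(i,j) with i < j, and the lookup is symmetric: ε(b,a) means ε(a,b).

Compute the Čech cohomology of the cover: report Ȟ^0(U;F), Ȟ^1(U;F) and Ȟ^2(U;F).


Ȟ^0 ≅ Z/5, Ȟ^1 ≅ Z/5, Ȟ^2 ≅ 0

nerve of the cover:
  V1={{q1},{q3},{q2,q3},{q3,q7}} V2={{q4},{q6},{q5,q6},{q6,q7}} V3={{q1},{q3},{q4},{q2,q3},{q3,q7}} V4={{q2},{q5},{q7},{q2,q3},{q2,q7},{q3,q7},{q5,q6},{q6,q7}}
  V13={{q1},{q3},{q2,q3},{q3,q7}} V14={{q2,q3},{q3,q7}} V23={{q4}} V24={{q5,q6},{q6,q7}} V34={{q2,q3},{q3,q7}}
  V134={{q2,q3},{q3,q7}}
C dims 4,5,1; δ0: rk_F5 3; δ1: rk_F5 1
Ȟ^0 = (4 − 3) − 0 = 1, so Ȟ^0 ≅ Z/5
Ȟ^1 = (5 − 1) − 3 = 1, so Ȟ^1 ≅ Z/5
Ȟ^2 = (1 − 0) − 1 = 0, so Ȟ^2 ≅ 0


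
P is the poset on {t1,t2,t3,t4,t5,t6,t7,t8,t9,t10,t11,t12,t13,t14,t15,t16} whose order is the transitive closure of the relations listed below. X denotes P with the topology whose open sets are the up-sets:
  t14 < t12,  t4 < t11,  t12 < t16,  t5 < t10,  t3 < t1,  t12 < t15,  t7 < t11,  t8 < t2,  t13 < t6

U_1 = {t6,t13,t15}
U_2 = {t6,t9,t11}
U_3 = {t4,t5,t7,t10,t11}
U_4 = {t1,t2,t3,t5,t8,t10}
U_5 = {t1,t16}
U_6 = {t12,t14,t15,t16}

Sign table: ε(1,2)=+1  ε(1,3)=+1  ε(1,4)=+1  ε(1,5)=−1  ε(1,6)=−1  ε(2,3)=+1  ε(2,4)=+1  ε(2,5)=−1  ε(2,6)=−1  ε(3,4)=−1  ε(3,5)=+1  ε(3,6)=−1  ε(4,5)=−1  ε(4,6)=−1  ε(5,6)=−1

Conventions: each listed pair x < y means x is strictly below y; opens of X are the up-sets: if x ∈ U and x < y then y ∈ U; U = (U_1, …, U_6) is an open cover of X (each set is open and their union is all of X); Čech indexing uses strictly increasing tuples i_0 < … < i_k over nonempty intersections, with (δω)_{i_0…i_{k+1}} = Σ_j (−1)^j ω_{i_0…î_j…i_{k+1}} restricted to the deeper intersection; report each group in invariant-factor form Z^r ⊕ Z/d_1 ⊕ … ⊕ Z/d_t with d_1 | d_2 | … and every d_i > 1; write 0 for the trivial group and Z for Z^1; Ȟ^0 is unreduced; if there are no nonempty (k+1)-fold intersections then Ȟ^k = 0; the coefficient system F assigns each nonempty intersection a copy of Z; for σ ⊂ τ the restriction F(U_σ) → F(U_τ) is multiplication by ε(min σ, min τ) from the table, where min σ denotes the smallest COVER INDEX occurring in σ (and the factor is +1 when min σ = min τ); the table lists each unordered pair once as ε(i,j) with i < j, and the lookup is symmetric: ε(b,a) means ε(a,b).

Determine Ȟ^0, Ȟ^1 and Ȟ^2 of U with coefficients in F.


nerve simplices:
  U12={t6} U16={t15} U23={t11} U34={t5,t10} U45={t1} U56={t16}
C dims 6,6; δ0: rk 5, SNF 1^5
degree 0: 6−5−0 = 1 → Ȟ^0 ≅ Z
degree 1: 6−0−5 = 1 → Ȟ^1 ≅ Z
degree 2: 0−0−0 = 0 → Ȟ^2 ≅ 0

Ȟ^0(U;F) ≅ Z,  Ȟ^1(U;F) ≅ Z,  Ȟ^2(U;F) ≅ 0


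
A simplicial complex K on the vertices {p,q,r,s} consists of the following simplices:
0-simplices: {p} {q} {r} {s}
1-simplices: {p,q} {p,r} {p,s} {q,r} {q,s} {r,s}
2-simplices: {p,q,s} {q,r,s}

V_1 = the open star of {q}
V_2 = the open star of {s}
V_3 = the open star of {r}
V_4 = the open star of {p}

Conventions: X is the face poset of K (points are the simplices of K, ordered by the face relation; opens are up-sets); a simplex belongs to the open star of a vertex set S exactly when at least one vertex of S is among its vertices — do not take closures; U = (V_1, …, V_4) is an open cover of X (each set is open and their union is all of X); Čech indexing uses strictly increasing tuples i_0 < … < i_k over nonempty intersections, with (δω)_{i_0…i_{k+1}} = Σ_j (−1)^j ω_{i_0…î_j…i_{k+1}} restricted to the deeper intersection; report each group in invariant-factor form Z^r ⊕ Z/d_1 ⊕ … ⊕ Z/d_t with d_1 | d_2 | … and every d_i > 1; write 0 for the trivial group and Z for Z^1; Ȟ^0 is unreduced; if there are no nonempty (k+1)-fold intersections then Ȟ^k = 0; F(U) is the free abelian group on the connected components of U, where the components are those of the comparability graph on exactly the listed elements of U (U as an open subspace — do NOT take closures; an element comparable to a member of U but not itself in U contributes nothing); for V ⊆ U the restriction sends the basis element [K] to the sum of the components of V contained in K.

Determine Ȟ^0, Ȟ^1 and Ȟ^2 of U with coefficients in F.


nonempty intersections:
  V1={{q},{p,q},{q,r},{q,s},{p,q,s},{q,r,s}} V2={{s},{p,s},{q,s},{r,s},{p,q,s},{q,r,s}} V3={{r},{p,r},{q,r},{r,s},{q,r,s}} V4={{p},{p,q},{p,r},{p,s},{p,q,s}}
  V12={{q,s},{p,q,s},{q,r,s}} V13={{q,r},{q,r,s}} V14={{p,q},{p,q,s}} V23={{r,s},{q,r,s}} V24={{p,s},{p,q,s}} V34={{p,r}}
  V123={{q,r,s}} V124={{p,q,s}}
components per intersection:
  V1: {{q},{p,q},{q,r},{q,s},{p,q,s},{q,r,s}}
  V2: {{s},{p,s},{q,s},{r,s},{p,q,s},{q,r,s}}
  V3: {{r},{p,r},{q,r},{r,s},{q,r,s}}
  V4: {{p},{p,q},{p,r},{p,s},{p,q,s}}
  V12: {{q,s},{p,q,s},{q,r,s}}
  V13: {{q,r},{q,r,s}}
  V14: {{p,q},{p,q,s}}
  V23: {{r,s},{q,r,s}}
  V24: {{p,s},{p,q,s}}
  V34: {{p,r}}
  V123: {{q,r,s}}
  V124: {{p,q,s}}
C dims 4,6,2; δ0: rk 3, SNF 1^3; δ1: rk 2, SNF 1^2
Ȟ^0: (4−3)−0=1 ⇒ Z
Ȟ^1: (6−2)−3=1 ⇒ Z
Ȟ^2: (2−0)−2=0 ⇒ 0

Ȟ^0 ≅ Z, Ȟ^1 ≅ Z and Ȟ^2 ≅ 0


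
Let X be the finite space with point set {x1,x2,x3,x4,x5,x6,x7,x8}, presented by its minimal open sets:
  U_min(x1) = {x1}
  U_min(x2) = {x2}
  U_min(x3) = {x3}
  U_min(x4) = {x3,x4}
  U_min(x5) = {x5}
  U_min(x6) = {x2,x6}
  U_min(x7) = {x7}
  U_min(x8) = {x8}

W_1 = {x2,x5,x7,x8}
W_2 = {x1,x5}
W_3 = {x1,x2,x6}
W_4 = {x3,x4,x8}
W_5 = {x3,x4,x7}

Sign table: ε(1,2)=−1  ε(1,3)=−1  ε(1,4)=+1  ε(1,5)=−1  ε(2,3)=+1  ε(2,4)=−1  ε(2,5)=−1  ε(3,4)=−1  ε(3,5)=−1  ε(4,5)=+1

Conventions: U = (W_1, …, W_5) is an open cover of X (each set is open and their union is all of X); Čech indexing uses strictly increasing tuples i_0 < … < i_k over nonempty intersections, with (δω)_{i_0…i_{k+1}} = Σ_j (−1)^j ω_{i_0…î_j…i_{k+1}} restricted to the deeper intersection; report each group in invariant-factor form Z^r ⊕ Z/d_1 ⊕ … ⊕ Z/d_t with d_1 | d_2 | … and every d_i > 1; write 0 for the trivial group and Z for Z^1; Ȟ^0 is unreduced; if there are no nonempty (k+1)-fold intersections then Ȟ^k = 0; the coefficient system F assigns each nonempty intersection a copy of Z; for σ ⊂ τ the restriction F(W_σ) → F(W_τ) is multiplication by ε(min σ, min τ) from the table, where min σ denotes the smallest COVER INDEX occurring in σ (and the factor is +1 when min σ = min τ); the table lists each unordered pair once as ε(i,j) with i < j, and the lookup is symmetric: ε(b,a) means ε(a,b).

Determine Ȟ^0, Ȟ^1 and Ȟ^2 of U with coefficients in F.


Ȟ^0(U;F) ≅ 0, Ȟ^1(U;F) ≅ Z ⊕ Z/2 and Ȟ^2(U;F) ≅ 0

cover nerve:
  W12={x5} W13={x2} W14={x8} W15={x7} W23={x1} W45={x3,x4}
C dims 5,6; δ0: rk 5, SNF 1^4·2
Ȟ^0: (5−5)−0=0 ⇒ 0
Ȟ^1: (6−0)−5=1 plus torsion [2] ⇒ Z ⊕ Z/2
Ȟ^2: (0−0)−0=0 ⇒ 0


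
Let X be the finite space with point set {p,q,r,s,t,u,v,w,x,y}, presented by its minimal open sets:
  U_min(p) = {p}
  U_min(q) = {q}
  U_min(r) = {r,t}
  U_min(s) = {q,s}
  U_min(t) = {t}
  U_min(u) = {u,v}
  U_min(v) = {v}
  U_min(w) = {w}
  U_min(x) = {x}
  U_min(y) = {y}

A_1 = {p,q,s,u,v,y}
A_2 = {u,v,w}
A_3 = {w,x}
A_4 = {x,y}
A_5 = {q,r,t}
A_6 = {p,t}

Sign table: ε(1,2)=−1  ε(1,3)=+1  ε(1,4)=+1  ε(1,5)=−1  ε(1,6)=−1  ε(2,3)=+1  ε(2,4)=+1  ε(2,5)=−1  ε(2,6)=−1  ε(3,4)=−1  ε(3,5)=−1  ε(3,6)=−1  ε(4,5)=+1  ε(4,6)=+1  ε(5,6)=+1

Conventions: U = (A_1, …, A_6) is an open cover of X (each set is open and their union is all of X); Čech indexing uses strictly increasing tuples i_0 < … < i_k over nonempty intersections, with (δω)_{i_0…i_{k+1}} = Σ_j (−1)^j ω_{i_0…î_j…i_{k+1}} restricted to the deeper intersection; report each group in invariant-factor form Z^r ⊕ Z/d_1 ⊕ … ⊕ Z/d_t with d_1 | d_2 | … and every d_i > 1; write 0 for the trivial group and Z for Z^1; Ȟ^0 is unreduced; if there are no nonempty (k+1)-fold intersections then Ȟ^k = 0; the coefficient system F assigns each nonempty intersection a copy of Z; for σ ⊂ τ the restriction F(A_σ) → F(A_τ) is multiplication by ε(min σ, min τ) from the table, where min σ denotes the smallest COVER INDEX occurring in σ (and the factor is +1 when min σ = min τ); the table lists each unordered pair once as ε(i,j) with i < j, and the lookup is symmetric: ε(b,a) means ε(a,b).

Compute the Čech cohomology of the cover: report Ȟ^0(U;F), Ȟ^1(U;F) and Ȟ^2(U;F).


Ȟ^0 = Z,  Ȟ^1 = Z^2,  Ȟ^2 = 0

nonempty overlaps:
  A12={u,v} A14={y} A15={q} A16={p} A23={w} A34={x} A56={t}
C dims 6,7; δ0: rk 5, SNF 1^5
degree 0: 6−5−0 = 1 → Ȟ^0 ≅ Z
degree 1: 7−0−5 = 2 → Ȟ^1 ≅ Z^2
degree 2: 0−0−0 = 0 → Ȟ^2 ≅ 0


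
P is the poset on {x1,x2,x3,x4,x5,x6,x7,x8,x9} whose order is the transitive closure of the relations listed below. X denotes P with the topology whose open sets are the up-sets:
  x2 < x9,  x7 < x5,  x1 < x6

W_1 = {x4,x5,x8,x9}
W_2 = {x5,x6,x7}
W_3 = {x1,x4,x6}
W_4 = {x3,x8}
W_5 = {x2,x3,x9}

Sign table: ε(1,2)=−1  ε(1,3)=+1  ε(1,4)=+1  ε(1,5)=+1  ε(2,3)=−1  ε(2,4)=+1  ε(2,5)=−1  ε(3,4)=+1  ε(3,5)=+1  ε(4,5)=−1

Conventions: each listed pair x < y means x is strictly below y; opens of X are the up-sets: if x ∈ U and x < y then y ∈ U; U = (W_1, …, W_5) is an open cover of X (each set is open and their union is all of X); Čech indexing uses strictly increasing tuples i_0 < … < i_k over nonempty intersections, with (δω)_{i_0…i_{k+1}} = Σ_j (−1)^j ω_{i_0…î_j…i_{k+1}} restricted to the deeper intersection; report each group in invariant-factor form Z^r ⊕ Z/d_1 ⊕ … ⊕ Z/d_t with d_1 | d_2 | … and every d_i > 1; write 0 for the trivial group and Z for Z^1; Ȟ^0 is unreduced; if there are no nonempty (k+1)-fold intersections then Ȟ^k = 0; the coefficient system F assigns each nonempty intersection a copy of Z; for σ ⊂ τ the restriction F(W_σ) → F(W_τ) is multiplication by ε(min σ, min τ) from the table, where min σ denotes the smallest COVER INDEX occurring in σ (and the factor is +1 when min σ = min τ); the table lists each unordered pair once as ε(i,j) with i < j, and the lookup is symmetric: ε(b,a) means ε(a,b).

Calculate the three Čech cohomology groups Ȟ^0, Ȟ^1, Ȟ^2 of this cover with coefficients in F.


Ȟ^0 ≅ 0, Ȟ^1 ≅ Z ⊕ Z/2 and Ȟ^2 ≅ 0

nerve of the cover:
  W12={x5} W13={x4} W14={x8} W15={x9} W23={x6} W45={x3}
C dims 5,6; δ0: rk 5, SNF 1^4·2
Ȟ^0 = (5 − 5) − 0 = 0, so Ȟ^0 ≅ 0
Ȟ^1 = (6 − 0) − 5 = 1 plus torsion [2], so Ȟ^1 ≅ Z ⊕ Z/2
Ȟ^2 = (0 − 0) − 0 = 0, so Ȟ^2 ≅ 0
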